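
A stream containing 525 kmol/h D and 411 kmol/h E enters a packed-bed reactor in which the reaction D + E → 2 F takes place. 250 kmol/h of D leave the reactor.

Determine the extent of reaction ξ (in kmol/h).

For D: n = n₀ − 1ξ → 250 = 525 − 1ξ, giving ξ = 275 kmol/h.
Outlet amounts (n = n₀ + ν ξ):
  D: 525 − 1(275) = 250
  E: 411 − 1(275) = 136
  F: 0 + 2(275) = 550

ξ = 275 kmol/h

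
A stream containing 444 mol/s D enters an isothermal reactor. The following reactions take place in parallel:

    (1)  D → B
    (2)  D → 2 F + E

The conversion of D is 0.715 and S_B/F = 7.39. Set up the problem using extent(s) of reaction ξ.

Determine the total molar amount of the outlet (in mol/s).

Conversion of D: D consumed = 0.715 × 444 = 317.5 mol/s = 1ξ₁ + 1ξ₂.
Selectivity: 1ξ₁ / (2ξ₂) = 7.39 → ξ₁ = 14.78 ξ₂.
Substitute: (1·14.78 + 1) ξ₂ = 317.5 → ξ₂ = 20.12 mol/s, ξ₁ = 297.3 mol/s.
Outlet amounts (n = n₀ + Σ ν·ξ):
  D: 444 − 1(297.3) − 1(20.12) = 126.5
  B: 0 + 1(297.3) = 297.3
  F: 0 + 2(20.12) = 40.24
  E: 0 + 1(20.12) = 20.12
Total out = 126.5 + 297.3 + 40.24 + 20.12 = 484.2 mol/s.

484 mol/s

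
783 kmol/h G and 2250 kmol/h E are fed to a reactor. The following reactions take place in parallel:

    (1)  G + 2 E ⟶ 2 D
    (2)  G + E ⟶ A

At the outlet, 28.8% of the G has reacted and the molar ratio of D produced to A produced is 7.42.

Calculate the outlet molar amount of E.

1850 kmol/h

Conversion of G: G consumed = 0.288 × 783 = 225.5 kmol/h = 1ξ₁ + 1ξ₂.
Selectivity: 2ξ₁ / (1ξ₂) = 7.42 → ξ₁ = 3.71 ξ₂.
Substitute: (1·3.71 + 1) ξ₂ = 225.5 → ξ₂ = 47.88 kmol/h, ξ₁ = 177.6 kmol/h.
Outlet amounts (n = n₀ + Σ ν·ξ):
  G: 783 − 1(177.6) − 1(47.88) = 557.5
  E: 2250 − 2(177.6) − 1(47.88) = 1847
  D: 0 + 2(177.6) = 355.3
  A: 0 + 1(47.88) = 47.88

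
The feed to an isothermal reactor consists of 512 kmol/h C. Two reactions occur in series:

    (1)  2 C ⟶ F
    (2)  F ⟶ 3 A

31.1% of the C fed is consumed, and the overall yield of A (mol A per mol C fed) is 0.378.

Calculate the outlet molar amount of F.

Conversion of C: C consumed = 2ξ₁ = 0.311 × 512 → ξ₁ = 79.62 kmol/h.
Yield of A: 3ξ₂ / 512 = 0.378 → ξ₂ = 64.51 kmol/h.
Outlet amounts (n = n₀ + Σ ν·ξ):
  C: 512 − 2(79.62) = 352.8
  F: 0 + 1(79.62) − 1(64.51) = 15.1
  A: 0 + 3(64.51) = 193.5

15.1 kmol/h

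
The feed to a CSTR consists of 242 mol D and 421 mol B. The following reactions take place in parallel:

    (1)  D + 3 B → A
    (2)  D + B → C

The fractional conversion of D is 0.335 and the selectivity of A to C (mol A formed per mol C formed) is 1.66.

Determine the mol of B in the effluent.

Conversion of D: D consumed = 0.335 × 242 = 81.07 mol = 1ξ₁ + 1ξ₂.
Selectivity: 1ξ₁ / (1ξ₂) = 1.66 → ξ₁ = 1.66 ξ₂.
Substitute: (1·1.66 + 1) ξ₂ = 81.07 → ξ₂ = 30.48 mol, ξ₁ = 50.59 mol.
Outlet amounts (n = n₀ + Σ ν·ξ):
  D: 242 − 1(50.59) − 1(30.48) = 160.9
  B: 421 − 3(50.59) − 1(30.48) = 238.7
  A: 0 + 1(50.59) = 50.59
  C: 0 + 1(30.48) = 30.48

239 mol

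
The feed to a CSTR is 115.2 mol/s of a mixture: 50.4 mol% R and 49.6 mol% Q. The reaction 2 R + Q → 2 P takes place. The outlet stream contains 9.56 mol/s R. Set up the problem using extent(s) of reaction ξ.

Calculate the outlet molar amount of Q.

For R: n = n₀ − 2ξ → 9.56 = 58.06 − 2ξ, giving ξ = 24.25 mol/s.
Outlet amounts (n = n₀ + ν ξ):
  R: 58.06 − 2(24.25) = 9.56
  Q: 57.14 − 1(24.25) = 32.89
  P: 0 + 2(24.25) = 48.5

32.9 mol/s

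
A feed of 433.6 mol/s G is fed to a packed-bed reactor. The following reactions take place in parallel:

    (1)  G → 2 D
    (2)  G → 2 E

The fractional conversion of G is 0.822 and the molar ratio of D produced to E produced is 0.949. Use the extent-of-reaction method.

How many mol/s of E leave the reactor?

366 mol/s

Conversion of G: G consumed = 0.822 × 433.6 = 356.4 mol/s = 1ξ₁ + 1ξ₂.
Selectivity: 2ξ₁ / (2ξ₂) = 0.949 → ξ₁ = 0.949 ξ₂.
Substitute: (1·0.949 + 1) ξ₂ = 356.4 → ξ₂ = 182.9 mol/s, ξ₁ = 173.5 mol/s.
Outlet amounts (n = n₀ + Σ ν·ξ):
  G: 433.6 − 1(173.5) − 1(182.9) = 77.18
  D: 0 + 2(173.5) = 347.1
  E: 0 + 2(182.9) = 365.7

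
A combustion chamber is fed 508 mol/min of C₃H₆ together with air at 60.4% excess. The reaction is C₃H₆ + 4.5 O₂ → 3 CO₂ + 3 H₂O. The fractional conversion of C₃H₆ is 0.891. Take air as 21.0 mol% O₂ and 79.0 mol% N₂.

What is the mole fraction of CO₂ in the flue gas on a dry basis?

0.0806

Stoichiometric O₂ = 4.5 × 508 = 2286 mol/min; O₂ fed = 2286 × 1.604 = 3667 mol/min.
N₂ fed = 3667 × 79/21 = 13790 mol/min.
Fuel reacted = 0.891 × 508 → ξ = 452.6 mol/min.
Outlet (n = n₀ + ν ξ):
  C₃H₆: 508 − 1(452.6) = 55.37
  O₂: 3667 − 4.5(452.6) = 1630
  N₂: 13790 (inert)
  CO₂: 0 + 3(452.6) = 1358
  H₂O: 0 + 3(452.6) = 1358
Dry total = 16840 mol/min; y_CO₂ (dry) = 1358 / 16840 = 0.08065.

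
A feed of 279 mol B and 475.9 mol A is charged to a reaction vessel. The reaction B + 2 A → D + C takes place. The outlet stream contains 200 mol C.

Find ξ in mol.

ξ = 200 mol

For C: n = n₀ + 1ξ → 200 = 0 + 1ξ, giving ξ = 200 mol.
Outlet amounts (n = n₀ + ν ξ):
  B: 279 − 1(200) = 79
  A: 475.9 − 2(200) = 75.9
  D: 0 + 1(200) = 200
  C: 0 + 1(200) = 200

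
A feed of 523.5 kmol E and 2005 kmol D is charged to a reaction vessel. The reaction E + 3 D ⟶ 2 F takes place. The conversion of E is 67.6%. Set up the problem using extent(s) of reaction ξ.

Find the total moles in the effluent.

1820 kmol

E reacted = 0.676 × 523.5 = 353.9 kmol; ν_E = −1, so ξ = 353.9/1 = 353.9 kmol.
Outlet amounts (n = n₀ + ν ξ):
  E: 523.5 − 1(353.9) = 169.6
  D: 2005 − 3(353.9) = 943.3
  F: 0 + 2(353.9) = 707.8
Total out = 169.6 + 943.3 + 707.8 = 1821 kmol.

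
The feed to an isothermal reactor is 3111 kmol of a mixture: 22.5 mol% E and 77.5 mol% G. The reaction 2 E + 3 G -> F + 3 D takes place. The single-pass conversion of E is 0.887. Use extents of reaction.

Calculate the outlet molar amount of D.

E reacted = 0.887 × 700 = 620.9 kmol; ν_E = −2, so ξ = 620.9/2 = 310.4 kmol.
Outlet amounts (n = n₀ + ν ξ):
  E: 700 − 2(310.4) = 79.1
  G: 2411 − 3(310.4) = 1480
  F: 0 + 1(310.4) = 310.4
  D: 0 + 3(310.4) = 931.3

931 kmol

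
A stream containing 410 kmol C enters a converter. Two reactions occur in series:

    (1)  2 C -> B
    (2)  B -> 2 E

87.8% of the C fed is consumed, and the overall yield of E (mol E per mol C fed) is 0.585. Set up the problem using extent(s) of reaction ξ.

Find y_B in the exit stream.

Conversion of C: C consumed = 2ξ₁ = 0.878 × 410 → ξ₁ = 180 kmol.
Yield of E: 2ξ₂ / 410 = 0.585 → ξ₂ = 119.9 kmol.
Outlet amounts (n = n₀ + Σ ν·ξ):
  C: 410 − 2(180) = 50.02
  B: 0 + 1(180) − 1(119.9) = 60.07
  E: 0 + 2(119.9) = 239.8
Total out = 349.9 kmol; y_B = 60.07 / 349.9 = 0.1716.

0.172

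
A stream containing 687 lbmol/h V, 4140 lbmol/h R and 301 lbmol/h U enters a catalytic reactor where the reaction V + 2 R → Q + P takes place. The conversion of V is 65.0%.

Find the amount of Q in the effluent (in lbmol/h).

447 lbmol/h

V reacted = 0.65 × 687 = 446.6 lbmol/h; ν_V = −1, so ξ = 446.6/1 = 446.6 lbmol/h.
Outlet amounts (n = n₀ + ν ξ):
  V: 687 − 1(446.6) = 240.4
  R: 4140 − 2(446.6) = 3247
  Q: 0 + 1(446.6) = 446.6
  P: 0 + 1(446.6) = 446.6
  U: 301 (inert)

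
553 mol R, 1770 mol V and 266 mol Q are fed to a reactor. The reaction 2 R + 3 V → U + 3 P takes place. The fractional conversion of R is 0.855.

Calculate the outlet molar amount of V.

R reacted = 0.855 × 553 = 472.8 mol; ν_R = −2, so ξ = 472.8/2 = 236.4 mol.
Outlet amounts (n = n₀ + ν ξ):
  R: 553 − 2(236.4) = 80.19
  V: 1770 − 3(236.4) = 1061
  U: 0 + 1(236.4) = 236.4
  P: 0 + 3(236.4) = 709.2
  Q: 266 (inert)

1060 mol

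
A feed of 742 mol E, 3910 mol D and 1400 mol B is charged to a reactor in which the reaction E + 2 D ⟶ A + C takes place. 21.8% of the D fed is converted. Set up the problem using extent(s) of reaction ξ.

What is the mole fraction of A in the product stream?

D reacted = 0.218 × 3910 = 852.4 mol; ν_D = −2, so ξ = 852.4/2 = 426.2 mol.
Outlet amounts (n = n₀ + ν ξ):
  E: 742 − 1(426.2) = 315.8
  D: 3910 − 2(426.2) = 3058
  A: 0 + 1(426.2) = 426.2
  C: 0 + 1(426.2) = 426.2
  B: 1400 (inert)
Total out = 5626 mol; y_A = 426.2 / 5626 = 0.07576.

0.0758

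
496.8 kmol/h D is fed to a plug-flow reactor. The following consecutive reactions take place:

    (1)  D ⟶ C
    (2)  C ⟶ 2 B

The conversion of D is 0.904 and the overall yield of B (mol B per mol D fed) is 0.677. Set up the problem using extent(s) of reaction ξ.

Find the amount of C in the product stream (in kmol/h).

281 kmol/h

Conversion of D: D consumed = 1ξ₁ = 0.904 × 496.8 → ξ₁ = 449.1 kmol/h.
Yield of B: 2ξ₂ / 496.8 = 0.677 → ξ₂ = 168.2 kmol/h.
Outlet amounts (n = n₀ + Σ ν·ξ):
  D: 496.8 − 1(449.1) = 47.69
  C: 0 + 1(449.1) − 1(168.2) = 280.9
  B: 0 + 2(168.2) = 336.3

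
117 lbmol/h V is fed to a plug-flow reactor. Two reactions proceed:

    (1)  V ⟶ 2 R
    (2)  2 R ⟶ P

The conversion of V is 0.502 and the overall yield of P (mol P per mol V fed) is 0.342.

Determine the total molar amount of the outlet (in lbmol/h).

Conversion of V: V consumed = 1ξ₁ = 0.502 × 117 → ξ₁ = 58.73 lbmol/h.
Yield of P: 1ξ₂ / 117 = 0.342 → ξ₂ = 40.01 lbmol/h.
Outlet amounts (n = n₀ + Σ ν·ξ):
  V: 117 − 1(58.73) = 58.27
  R: 0 + 2(58.73) − 2(40.01) = 37.44
  P: 0 + 1(40.01) = 40.01
Total out = 58.27 + 37.44 + 40.01 = 135.7 lbmol/h.

136 lbmol/h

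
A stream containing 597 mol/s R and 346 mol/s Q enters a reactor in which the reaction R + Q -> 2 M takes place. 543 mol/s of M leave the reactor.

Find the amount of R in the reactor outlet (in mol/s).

For M: n = n₀ + 2ξ → 543 = 0 + 2ξ, giving ξ = 271.5 mol/s.
Outlet amounts (n = n₀ + ν ξ):
  R: 597 − 1(271.5) = 325.5
  Q: 346 − 1(271.5) = 74.5
  M: 0 + 2(271.5) = 543

326 mol/s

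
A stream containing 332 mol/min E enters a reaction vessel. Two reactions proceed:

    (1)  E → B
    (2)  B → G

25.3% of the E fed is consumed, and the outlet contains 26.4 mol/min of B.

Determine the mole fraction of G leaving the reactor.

0.173

Conversion of E: E consumed = 1ξ₁ = 0.253 × 332 → ξ₁ = 84 mol/min.
B balance: n_B = 0 + 1ξ₁ − 1ξ₂ = 26.4 → ξ₂ = (1·84 − 26.4)/1 = 57.6 mol/min.
Outlet amounts (n = n₀ + Σ ν·ξ):
  E: 332 − 1(84) = 248
  B: 0 + 1(84) − 1(57.6) = 26.4
  G: 0 + 1(57.6) = 57.6
Total out = 332 mol/min; y_G = 57.6 / 332 = 0.1735.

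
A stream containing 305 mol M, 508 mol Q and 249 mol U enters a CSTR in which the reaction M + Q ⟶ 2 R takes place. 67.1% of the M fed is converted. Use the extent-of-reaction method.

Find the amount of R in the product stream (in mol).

M reacted = 0.671 × 305 = 204.7 mol; ν_M = −1, so ξ = 204.7/1 = 204.7 mol.
Outlet amounts (n = n₀ + ν ξ):
  M: 305 − 1(204.7) = 100.3
  Q: 508 − 1(204.7) = 303.3
  R: 0 + 2(204.7) = 409.3
  U: 249 (inert)

409 mol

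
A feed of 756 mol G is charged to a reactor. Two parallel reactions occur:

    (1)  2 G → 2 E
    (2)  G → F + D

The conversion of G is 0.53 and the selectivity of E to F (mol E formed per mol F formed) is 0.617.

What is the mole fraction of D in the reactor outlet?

0.247

Conversion of G: G consumed = 0.53 × 756 = 400.7 mol = 2ξ₁ + 1ξ₂.
Selectivity: 2ξ₁ / (1ξ₂) = 0.617 → ξ₁ = 0.3085 ξ₂.
Substitute: (2·0.3085 + 1) ξ₂ = 400.7 → ξ₂ = 247.8 mol, ξ₁ = 76.44 mol.
Outlet amounts (n = n₀ + Σ ν·ξ):
  G: 756 − 2(76.44) − 1(247.8) = 355.3
  E: 0 + 2(76.44) = 152.9
  F: 0 + 1(247.8) = 247.8
  D: 0 + 1(247.8) = 247.8
Total out = 1004 mol; y_D = 247.8 / 1004 = 0.2469.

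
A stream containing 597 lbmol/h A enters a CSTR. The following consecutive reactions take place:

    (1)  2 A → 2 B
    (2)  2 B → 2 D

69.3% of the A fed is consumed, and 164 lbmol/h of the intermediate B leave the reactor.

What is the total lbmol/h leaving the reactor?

597 lbmol/h

Conversion of A: A consumed = 2ξ₁ = 0.693 × 597 → ξ₁ = 206.9 lbmol/h.
B balance: n_B = 0 + 2ξ₁ − 2ξ₂ = 164 → ξ₂ = (2·206.9 − 164)/2 = 124.9 lbmol/h.
Outlet amounts (n = n₀ + Σ ν·ξ):
  A: 597 − 2(206.9) = 183.3
  B: 0 + 2(206.9) − 2(124.9) = 164
  D: 0 + 2(124.9) = 249.7
Total out = 183.3 + 164 + 249.7 = 597 lbmol/h.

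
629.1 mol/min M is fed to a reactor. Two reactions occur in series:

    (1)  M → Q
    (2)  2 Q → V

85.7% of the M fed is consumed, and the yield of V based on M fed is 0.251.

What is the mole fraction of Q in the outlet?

Conversion of M: M consumed = 1ξ₁ = 0.857 × 629.1 → ξ₁ = 539.1 mol/min.
Yield of V: 1ξ₂ / 629.1 = 0.251 → ξ₂ = 157.9 mol/min.
Outlet amounts (n = n₀ + Σ ν·ξ):
  M: 629.1 − 1(539.1) = 89.96
  Q: 0 + 1(539.1) − 2(157.9) = 223.3
  V: 0 + 1(157.9) = 157.9
Total out = 471.2 mol/min; y_Q = 223.3 / 471.2 = 0.474.

0.474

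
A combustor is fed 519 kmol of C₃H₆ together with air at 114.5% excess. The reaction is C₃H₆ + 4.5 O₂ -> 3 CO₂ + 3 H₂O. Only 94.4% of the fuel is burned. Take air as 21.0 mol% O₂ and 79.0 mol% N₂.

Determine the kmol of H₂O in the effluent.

1470 kmol

Stoichiometric O₂ = 4.5 × 519 = 2336 kmol; O₂ fed = 2336 × 2.145 = 5010 kmol.
N₂ fed = 5010 × 79/21 = 18850 kmol.
Fuel reacted = 0.944 × 519 → ξ = 489.9 kmol.
Outlet (n = n₀ + ν ξ):
  C₃H₆: 519 − 1(489.9) = 29.06
  O₂: 5010 − 4.5(489.9) = 2805
  N₂: 18850 (inert)
  CO₂: 0 + 3(489.9) = 1470
  H₂O: 0 + 3(489.9) = 1470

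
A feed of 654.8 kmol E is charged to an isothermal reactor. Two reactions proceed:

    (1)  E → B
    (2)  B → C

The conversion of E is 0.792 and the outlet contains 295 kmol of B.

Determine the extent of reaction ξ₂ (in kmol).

ξ₂ = 224 kmol

Conversion of E: E consumed = 1ξ₁ = 0.792 × 654.8 → ξ₁ = 518.6 kmol.
B balance: n_B = 0 + 1ξ₁ − 1ξ₂ = 295 → ξ₂ = (1·518.6 − 295)/1 = 223.6 kmol.
Outlet amounts (n = n₀ + Σ ν·ξ):
  E: 654.8 − 1(518.6) = 136.2
  B: 0 + 1(518.6) − 1(223.6) = 295
  C: 0 + 1(223.6) = 223.6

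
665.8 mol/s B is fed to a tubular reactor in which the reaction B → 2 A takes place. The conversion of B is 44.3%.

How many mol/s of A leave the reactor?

590 mol/s

B reacted = 0.443 × 665.8 = 294.9 mol/s; ν_B = −1, so ξ = 294.9/1 = 294.9 mol/s.
Outlet amounts (n = n₀ + ν ξ):
  B: 665.8 − 1(294.9) = 370.9
  A: 0 + 2(294.9) = 589.9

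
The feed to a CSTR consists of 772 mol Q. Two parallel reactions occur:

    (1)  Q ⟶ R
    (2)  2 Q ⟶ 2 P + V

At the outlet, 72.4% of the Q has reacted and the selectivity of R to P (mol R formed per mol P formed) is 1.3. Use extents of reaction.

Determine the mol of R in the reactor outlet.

316 mol

Conversion of Q: Q consumed = 0.724 × 772 = 558.9 mol = 1ξ₁ + 2ξ₂.
Selectivity: 1ξ₁ / (2ξ₂) = 1.3 → ξ₁ = 2.6 ξ₂.
Substitute: (1·2.6 + 2) ξ₂ = 558.9 → ξ₂ = 121.5 mol, ξ₁ = 315.9 mol.
Outlet amounts (n = n₀ + Σ ν·ξ):
  Q: 772 − 1(315.9) − 2(121.5) = 213.1
  R: 0 + 1(315.9) = 315.9
  P: 0 + 2(121.5) = 243
  V: 0 + 1(121.5) = 121.5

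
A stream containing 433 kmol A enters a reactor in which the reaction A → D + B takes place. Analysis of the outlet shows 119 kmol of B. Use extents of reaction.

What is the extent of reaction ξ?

ξ = 119 kmol

For B: n = n₀ + 1ξ → 119 = 0 + 1ξ, giving ξ = 119 kmol.
Outlet amounts (n = n₀ + ν ξ):
  A: 433 − 1(119) = 314
  D: 0 + 1(119) = 119
  B: 0 + 1(119) = 119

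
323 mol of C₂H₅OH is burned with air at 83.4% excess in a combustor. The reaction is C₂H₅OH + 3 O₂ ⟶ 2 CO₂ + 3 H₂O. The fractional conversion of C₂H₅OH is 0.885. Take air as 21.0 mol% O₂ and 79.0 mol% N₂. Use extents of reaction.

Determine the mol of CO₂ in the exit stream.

Stoichiometric O₂ = 3 × 323 = 969 mol; O₂ fed = 969 × 1.834 = 1777 mol.
N₂ fed = 1777 × 79/21 = 6685 mol.
Fuel reacted = 0.885 × 323 → ξ = 285.9 mol.
Outlet (n = n₀ + ν ξ):
  C₂H₅OH: 323 − 1(285.9) = 37.14
  O₂: 1777 − 3(285.9) = 919.6
  N₂: 6685 (inert)
  CO₂: 0 + 2(285.9) = 571.7
  H₂O: 0 + 3(285.9) = 857.6

572 mol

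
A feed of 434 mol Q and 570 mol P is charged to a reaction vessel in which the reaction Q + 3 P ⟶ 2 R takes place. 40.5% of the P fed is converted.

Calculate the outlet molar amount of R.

P reacted = 0.405 × 570 = 230.9 mol; ν_P = −3, so ξ = 230.9/3 = 76.95 mol.
Outlet amounts (n = n₀ + ν ξ):
  Q: 434 − 1(76.95) = 357.1
  P: 570 − 3(76.95) = 339.1
  R: 0 + 2(76.95) = 153.9

154 mol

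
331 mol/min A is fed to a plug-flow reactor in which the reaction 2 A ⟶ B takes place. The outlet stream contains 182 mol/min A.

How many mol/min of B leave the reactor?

For A: n = n₀ − 2ξ → 182 = 331 − 2ξ, giving ξ = 74.5 mol/min.
Outlet amounts (n = n₀ + ν ξ):
  A: 331 − 2(74.5) = 182
  B: 0 + 1(74.5) = 74.5

74.5 mol/min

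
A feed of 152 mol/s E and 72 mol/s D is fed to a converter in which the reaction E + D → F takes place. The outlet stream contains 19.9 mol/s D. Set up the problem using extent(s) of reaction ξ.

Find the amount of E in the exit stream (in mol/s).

99.9 mol/s

For D: n = n₀ − 1ξ → 19.9 = 72 − 1ξ, giving ξ = 52.1 mol/s.
Outlet amounts (n = n₀ + ν ξ):
  E: 152 − 1(52.1) = 99.9
  D: 72 − 1(52.1) = 19.9
  F: 0 + 1(52.1) = 52.1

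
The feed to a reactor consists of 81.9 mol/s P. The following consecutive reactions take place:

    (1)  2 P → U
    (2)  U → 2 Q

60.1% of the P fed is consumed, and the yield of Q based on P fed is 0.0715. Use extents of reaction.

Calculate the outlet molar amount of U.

21.7 mol/s

Conversion of P: P consumed = 2ξ₁ = 0.601 × 81.9 → ξ₁ = 24.61 mol/s.
Yield of Q: 2ξ₂ / 81.9 = 0.0715 → ξ₂ = 2.928 mol/s.
Outlet amounts (n = n₀ + Σ ν·ξ):
  P: 81.9 − 2(24.61) = 32.68
  U: 0 + 1(24.61) − 1(2.928) = 21.68
  Q: 0 + 2(2.928) = 5.856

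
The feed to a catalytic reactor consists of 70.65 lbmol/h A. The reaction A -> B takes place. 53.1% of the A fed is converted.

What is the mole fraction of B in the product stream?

A reacted = 0.531 × 70.65 = 37.52 lbmol/h; ν_A = −1, so ξ = 37.52/1 = 37.52 lbmol/h.
Outlet amounts (n = n₀ + ν ξ):
  A: 70.65 − 1(37.52) = 33.13
  B: 0 + 1(37.52) = 37.52
Total out = 70.65 lbmol/h; y_B = 37.52 / 70.65 = 0.531.

0.531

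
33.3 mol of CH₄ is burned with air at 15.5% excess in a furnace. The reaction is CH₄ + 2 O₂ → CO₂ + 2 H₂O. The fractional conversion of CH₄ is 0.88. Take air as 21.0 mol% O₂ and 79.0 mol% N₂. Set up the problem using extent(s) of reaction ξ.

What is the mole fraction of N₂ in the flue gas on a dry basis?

Stoichiometric O₂ = 2 × 33.3 = 66.6 mol; O₂ fed = 66.6 × 1.155 = 76.92 mol.
N₂ fed = 76.92 × 79/21 = 289.4 mol.
Fuel reacted = 0.88 × 33.3 → ξ = 29.3 mol.
Outlet (n = n₀ + ν ξ):
  CH₄: 33.3 − 1(29.3) = 3.996
  O₂: 76.92 − 2(29.3) = 18.32
  N₂: 289.4 (inert)
  CO₂: 0 + 1(29.3) = 29.3
  H₂O: 0 + 2(29.3) = 58.61
Dry total = 341 mol; y_N₂ (dry) = 289.4 / 341 = 0.8486.

0.849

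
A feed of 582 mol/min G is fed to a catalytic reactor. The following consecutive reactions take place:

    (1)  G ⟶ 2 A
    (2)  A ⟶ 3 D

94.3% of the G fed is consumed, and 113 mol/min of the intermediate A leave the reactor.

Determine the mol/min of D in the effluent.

Conversion of G: G consumed = 1ξ₁ = 0.943 × 582 → ξ₁ = 548.8 mol/min.
A balance: n_A = 0 + 2ξ₁ − 1ξ₂ = 113 → ξ₂ = (2·548.8 − 113)/1 = 984.7 mol/min.
Outlet amounts (n = n₀ + Σ ν·ξ):
  G: 582 − 1(548.8) = 33.17
  A: 0 + 2(548.8) − 1(984.7) = 113
  D: 0 + 3(984.7) = 2954

2950 mol/min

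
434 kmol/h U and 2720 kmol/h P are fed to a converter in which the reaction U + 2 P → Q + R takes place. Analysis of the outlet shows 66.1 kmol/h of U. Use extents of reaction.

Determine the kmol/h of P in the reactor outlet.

1980 kmol/h

For U: n = n₀ − 1ξ → 66.1 = 434 − 1ξ, giving ξ = 367.9 kmol/h.
Outlet amounts (n = n₀ + ν ξ):
  U: 434 − 1(367.9) = 66.1
  P: 2720 − 2(367.9) = 1984
  Q: 0 + 1(367.9) = 367.9
  R: 0 + 1(367.9) = 367.9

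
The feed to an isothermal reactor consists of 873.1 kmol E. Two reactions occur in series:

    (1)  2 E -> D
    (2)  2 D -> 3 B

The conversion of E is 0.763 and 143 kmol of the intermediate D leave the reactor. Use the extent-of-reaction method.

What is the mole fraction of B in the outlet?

0.449

Conversion of E: E consumed = 2ξ₁ = 0.763 × 873.1 → ξ₁ = 333.1 kmol.
D balance: n_D = 0 + 1ξ₁ − 2ξ₂ = 143 → ξ₂ = (1·333.1 − 143)/2 = 95.04 kmol.
Outlet amounts (n = n₀ + Σ ν·ξ):
  E: 873.1 − 2(333.1) = 206.9
  D: 0 + 1(333.1) − 2(95.04) = 143
  B: 0 + 3(95.04) = 285.1
Total out = 635.1 kmol; y_B = 285.1 / 635.1 = 0.449.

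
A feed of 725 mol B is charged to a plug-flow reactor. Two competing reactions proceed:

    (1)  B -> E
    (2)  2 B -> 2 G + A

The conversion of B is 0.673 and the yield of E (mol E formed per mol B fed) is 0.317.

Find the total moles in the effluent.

854 mol

Yield of E: 1ξ₁ / 725 = 0.317 → ξ₁ = 229.8 mol.
Conversion of B: 1ξ₁ + 2ξ₂ = 0.673 × 725 = 487.9 → ξ₂ = 129.1 mol.
Outlet amounts (n = n₀ + Σ ν·ξ):
  B: 725 − 1(229.8) − 2(129.1) = 237.1
  E: 0 + 1(229.8) = 229.8
  G: 0 + 2(129.1) = 258.1
  A: 0 + 1(129.1) = 129.1
Total out = 237.1 + 229.8 + 258.1 + 129.1 = 854 mol.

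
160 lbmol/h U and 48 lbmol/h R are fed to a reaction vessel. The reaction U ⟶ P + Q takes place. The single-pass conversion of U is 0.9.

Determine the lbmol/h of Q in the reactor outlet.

144 lbmol/h

U reacted = 0.9 × 160 = 144 lbmol/h; ν_U = −1, so ξ = 144/1 = 144 lbmol/h.
Outlet amounts (n = n₀ + ν ξ):
  U: 160 − 1(144) = 16
  P: 0 + 1(144) = 144
  Q: 0 + 1(144) = 144
  R: 48 (inert)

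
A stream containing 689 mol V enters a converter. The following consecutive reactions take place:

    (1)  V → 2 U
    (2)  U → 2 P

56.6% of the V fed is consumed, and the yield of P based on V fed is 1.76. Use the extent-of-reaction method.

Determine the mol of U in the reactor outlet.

Conversion of V: V consumed = 1ξ₁ = 0.566 × 689 → ξ₁ = 390 mol.
Yield of P: 2ξ₂ / 689 = 1.76 → ξ₂ = 606.3 mol.
Outlet amounts (n = n₀ + Σ ν·ξ):
  V: 689 − 1(390) = 299
  U: 0 + 2(390) − 1(606.3) = 173.6
  P: 0 + 2(606.3) = 1213

174 mol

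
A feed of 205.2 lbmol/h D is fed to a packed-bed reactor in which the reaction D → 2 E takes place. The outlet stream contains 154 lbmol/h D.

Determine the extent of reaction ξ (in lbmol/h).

ξ = 51.2 lbmol/h

For D: n = n₀ − 1ξ → 154 = 205.2 − 1ξ, giving ξ = 51.2 lbmol/h.
Outlet amounts (n = n₀ + ν ξ):
  D: 205.2 − 1(51.2) = 154
  E: 0 + 2(51.2) = 102.4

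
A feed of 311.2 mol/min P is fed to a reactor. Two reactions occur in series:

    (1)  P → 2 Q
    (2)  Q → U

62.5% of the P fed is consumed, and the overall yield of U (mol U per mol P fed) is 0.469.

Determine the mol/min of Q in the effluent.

243 mol/min

Conversion of P: P consumed = 1ξ₁ = 0.625 × 311.2 → ξ₁ = 194.5 mol/min.
Yield of U: 1ξ₂ / 311.2 = 0.469 → ξ₂ = 146 mol/min.
Outlet amounts (n = n₀ + Σ ν·ξ):
  P: 311.2 − 1(194.5) = 116.7
  Q: 0 + 2(194.5) − 1(146) = 243
  U: 0 + 1(146) = 146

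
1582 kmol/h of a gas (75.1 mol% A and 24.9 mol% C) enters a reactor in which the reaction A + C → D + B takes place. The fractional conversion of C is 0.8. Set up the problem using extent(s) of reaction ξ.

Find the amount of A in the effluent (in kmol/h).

873 kmol/h

C reacted = 0.8 × 393.9 = 315.1 kmol/h; ν_C = −1, so ξ = 315.1/1 = 315.1 kmol/h.
Outlet amounts (n = n₀ + ν ξ):
  A: 1188 − 1(315.1) = 872.9
  C: 393.9 − 1(315.1) = 78.78
  D: 0 + 1(315.1) = 315.1
  B: 0 + 1(315.1) = 315.1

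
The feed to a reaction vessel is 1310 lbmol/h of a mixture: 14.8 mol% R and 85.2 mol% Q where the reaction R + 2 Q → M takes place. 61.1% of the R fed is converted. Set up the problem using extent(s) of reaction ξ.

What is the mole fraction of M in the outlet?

0.11

R reacted = 0.611 × 193.9 = 118.5 lbmol/h; ν_R = −1, so ξ = 118.5/1 = 118.5 lbmol/h.
Outlet amounts (n = n₀ + ν ξ):
  R: 193.9 − 1(118.5) = 75.42
  Q: 1116 − 2(118.5) = 879.2
  M: 0 + 1(118.5) = 118.5
Total out = 1073 lbmol/h; y_M = 118.5 / 1073 = 0.1104.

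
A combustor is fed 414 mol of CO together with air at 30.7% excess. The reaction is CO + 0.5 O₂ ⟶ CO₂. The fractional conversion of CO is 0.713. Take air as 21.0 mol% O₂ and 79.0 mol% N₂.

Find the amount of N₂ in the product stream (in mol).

Stoichiometric O₂ = 0.5 × 414 = 207 mol; O₂ fed = 207 × 1.307 = 270.5 mol.
N₂ fed = 270.5 × 79/21 = 1018 mol.
Fuel reacted = 0.713 × 414 → ξ = 295.2 mol.
Outlet (n = n₀ + ν ξ):
  CO: 414 − 1(295.2) = 118.8
  O₂: 270.5 − 0.5(295.2) = 123
  N₂: 1018 (inert)
  CO₂: 0 + 1(295.2) = 295.2

1020 mol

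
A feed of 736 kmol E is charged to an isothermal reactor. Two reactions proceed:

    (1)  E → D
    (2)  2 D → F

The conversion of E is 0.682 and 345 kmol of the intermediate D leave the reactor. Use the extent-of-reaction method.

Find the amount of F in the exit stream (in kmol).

Conversion of E: E consumed = 1ξ₁ = 0.682 × 736 → ξ₁ = 502 kmol.
D balance: n_D = 0 + 1ξ₁ − 2ξ₂ = 345 → ξ₂ = (1·502 − 345)/2 = 78.48 kmol.
Outlet amounts (n = n₀ + Σ ν·ξ):
  E: 736 − 1(502) = 234
  D: 0 + 1(502) − 2(78.48) = 345
  F: 0 + 1(78.48) = 78.48

78.5 kmol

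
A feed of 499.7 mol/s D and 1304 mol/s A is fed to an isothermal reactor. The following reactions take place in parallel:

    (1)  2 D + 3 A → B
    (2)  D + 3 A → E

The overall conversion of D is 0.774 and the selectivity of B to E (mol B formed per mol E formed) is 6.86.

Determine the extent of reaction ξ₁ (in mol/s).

ξ₁ = 180 mol/s

Conversion of D: D consumed = 0.774 × 499.7 = 386.8 mol/s = 2ξ₁ + 1ξ₂.
Selectivity: 1ξ₁ / (1ξ₂) = 6.86 → ξ₁ = 6.86 ξ₂.
Substitute: (2·6.86 + 1) ξ₂ = 386.8 → ξ₂ = 26.27 mol/s, ξ₁ = 180.2 mol/s.
Outlet amounts (n = n₀ + Σ ν·ξ):
  D: 499.7 − 2(180.2) − 1(26.27) = 112.9
  A: 1304 − 3(180.2) − 3(26.27) = 684.4
  B: 0 + 1(180.2) = 180.2
  E: 0 + 1(26.27) = 26.27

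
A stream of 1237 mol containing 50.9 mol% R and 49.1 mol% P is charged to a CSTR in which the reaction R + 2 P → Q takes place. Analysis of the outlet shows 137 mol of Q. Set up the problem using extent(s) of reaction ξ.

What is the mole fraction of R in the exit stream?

For Q: n = n₀ + 1ξ → 137 = 0 + 1ξ, giving ξ = 137 mol.
Outlet amounts (n = n₀ + ν ξ):
  R: 629.6 − 1(137) = 492.6
  P: 607.4 − 2(137) = 333.4
  Q: 0 + 1(137) = 137
Total out = 963 mol; y_R = 492.6 / 963 = 0.5116.

0.512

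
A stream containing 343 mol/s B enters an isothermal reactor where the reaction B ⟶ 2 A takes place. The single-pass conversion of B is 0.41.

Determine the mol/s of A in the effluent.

B reacted = 0.41 × 343 = 140.6 mol/s; ν_B = −1, so ξ = 140.6/1 = 140.6 mol/s.
Outlet amounts (n = n₀ + ν ξ):
  B: 343 − 1(140.6) = 202.4
  A: 0 + 2(140.6) = 281.3

281 mol/s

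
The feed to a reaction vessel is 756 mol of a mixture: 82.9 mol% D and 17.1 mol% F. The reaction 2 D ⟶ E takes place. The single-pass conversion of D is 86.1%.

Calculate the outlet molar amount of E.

D reacted = 0.861 × 626.7 = 539.6 mol; ν_D = −2, so ξ = 539.6/2 = 269.8 mol.
Outlet amounts (n = n₀ + ν ξ):
  D: 626.7 − 2(269.8) = 87.11
  E: 0 + 1(269.8) = 269.8
  F: 129.3 (inert)

270 mol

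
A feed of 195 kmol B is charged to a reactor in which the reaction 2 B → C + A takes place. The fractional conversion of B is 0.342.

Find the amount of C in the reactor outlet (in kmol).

33.3 kmol

B reacted = 0.342 × 195 = 66.69 kmol; ν_B = −2, so ξ = 66.69/2 = 33.35 kmol.
Outlet amounts (n = n₀ + ν ξ):
  B: 195 − 2(33.35) = 128.3
  C: 0 + 1(33.35) = 33.35
  A: 0 + 1(33.35) = 33.35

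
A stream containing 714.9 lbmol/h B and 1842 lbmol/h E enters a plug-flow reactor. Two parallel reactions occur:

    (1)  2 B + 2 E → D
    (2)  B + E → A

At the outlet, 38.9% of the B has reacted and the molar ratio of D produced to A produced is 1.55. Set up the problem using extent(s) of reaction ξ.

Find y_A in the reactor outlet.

0.0312

Conversion of B: B consumed = 0.389 × 714.9 = 278.1 lbmol/h = 2ξ₁ + 1ξ₂.
Selectivity: 1ξ₁ / (1ξ₂) = 1.55 → ξ₁ = 1.55 ξ₂.
Substitute: (2·1.55 + 1) ξ₂ = 278.1 → ξ₂ = 67.83 lbmol/h, ξ₁ = 105.1 lbmol/h.
Outlet amounts (n = n₀ + Σ ν·ξ):
  B: 714.9 − 2(105.1) − 1(67.83) = 436.8
  E: 1842 − 2(105.1) − 1(67.83) = 1564
  D: 0 + 1(105.1) = 105.1
  A: 0 + 1(67.83) = 67.83
Total out = 2174 lbmol/h; y_A = 67.83 / 2174 = 0.0312.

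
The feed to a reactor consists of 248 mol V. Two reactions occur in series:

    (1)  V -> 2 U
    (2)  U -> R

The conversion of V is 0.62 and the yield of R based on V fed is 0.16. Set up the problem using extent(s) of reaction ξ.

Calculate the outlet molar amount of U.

268 mol

Conversion of V: V consumed = 1ξ₁ = 0.62 × 248 → ξ₁ = 153.8 mol.
Yield of R: 1ξ₂ / 248 = 0.16 → ξ₂ = 39.68 mol.
Outlet amounts (n = n₀ + Σ ν·ξ):
  V: 248 − 1(153.8) = 94.24
  U: 0 + 2(153.8) − 1(39.68) = 267.8
  R: 0 + 1(39.68) = 39.68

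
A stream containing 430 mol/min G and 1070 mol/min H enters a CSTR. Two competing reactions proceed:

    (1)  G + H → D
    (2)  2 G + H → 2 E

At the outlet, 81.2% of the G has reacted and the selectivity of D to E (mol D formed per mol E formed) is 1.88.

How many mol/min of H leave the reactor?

Conversion of G: G consumed = 0.812 × 430 = 349.2 mol/min = 1ξ₁ + 2ξ₂.
Selectivity: 1ξ₁ / (2ξ₂) = 1.88 → ξ₁ = 3.76 ξ₂.
Substitute: (1·3.76 + 2) ξ₂ = 349.2 → ξ₂ = 60.62 mol/min, ξ₁ = 227.9 mol/min.
Outlet amounts (n = n₀ + Σ ν·ξ):
  G: 430 − 1(227.9) − 2(60.62) = 80.84
  H: 1070 − 1(227.9) − 1(60.62) = 781.5
  D: 0 + 1(227.9) = 227.9
  E: 0 + 2(60.62) = 121.2

781 mol/min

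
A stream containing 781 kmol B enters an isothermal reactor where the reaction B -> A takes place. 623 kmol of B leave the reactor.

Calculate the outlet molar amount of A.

158 kmol

For B: n = n₀ − 1ξ → 623 = 781 − 1ξ, giving ξ = 158 kmol.
Outlet amounts (n = n₀ + ν ξ):
  B: 781 − 1(158) = 623
  A: 0 + 1(158) = 158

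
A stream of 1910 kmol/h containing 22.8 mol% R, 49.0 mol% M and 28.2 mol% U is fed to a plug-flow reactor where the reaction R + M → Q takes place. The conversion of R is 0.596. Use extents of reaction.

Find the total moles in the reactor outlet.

1650 kmol/h

R reacted = 0.596 × 435.5 = 259.5 kmol/h; ν_R = −1, so ξ = 259.5/1 = 259.5 kmol/h.
Outlet amounts (n = n₀ + ν ξ):
  R: 435.5 − 1(259.5) = 175.9
  M: 935.9 − 1(259.5) = 676.4
  Q: 0 + 1(259.5) = 259.5
  U: 538.6 (inert)
Total out = 175.9 + 676.4 + 259.5 + 538.6 = 1650 kmol/h.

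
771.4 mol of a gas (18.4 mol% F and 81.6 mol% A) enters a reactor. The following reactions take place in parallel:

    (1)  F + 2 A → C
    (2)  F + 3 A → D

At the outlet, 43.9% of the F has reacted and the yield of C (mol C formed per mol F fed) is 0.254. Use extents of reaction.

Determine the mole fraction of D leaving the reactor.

Yield of C: 1ξ₁ / 141.9 = 0.254 → ξ₁ = 36.05 mol.
Conversion of F: 1ξ₁ + 1ξ₂ = 0.439 × 141.9 = 62.31 → ξ₂ = 26.26 mol.
Outlet amounts (n = n₀ + Σ ν·ξ):
  F: 141.9 − 1(36.05) − 1(26.26) = 79.63
  A: 629.5 − 2(36.05) − 3(26.26) = 478.6
  C: 0 + 1(36.05) = 36.05
  D: 0 + 1(26.26) = 26.26
Total out = 620.5 mol; y_D = 26.26 / 620.5 = 0.04232.

0.0423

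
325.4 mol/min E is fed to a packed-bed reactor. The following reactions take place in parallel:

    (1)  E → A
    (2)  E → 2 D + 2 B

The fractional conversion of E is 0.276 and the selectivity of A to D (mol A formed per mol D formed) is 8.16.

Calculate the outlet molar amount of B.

10.4 mol/min

Conversion of E: E consumed = 0.276 × 325.4 = 89.81 mol/min = 1ξ₁ + 1ξ₂.
Selectivity: 1ξ₁ / (2ξ₂) = 8.16 → ξ₁ = 16.32 ξ₂.
Substitute: (1·16.32 + 1) ξ₂ = 89.81 → ξ₂ = 5.185 mol/min, ξ₁ = 84.63 mol/min.
Outlet amounts (n = n₀ + Σ ν·ξ):
  E: 325.4 − 1(84.63) − 1(5.185) = 235.6
  A: 0 + 1(84.63) = 84.63
  D: 0 + 2(5.185) = 10.37
  B: 0 + 2(5.185) = 10.37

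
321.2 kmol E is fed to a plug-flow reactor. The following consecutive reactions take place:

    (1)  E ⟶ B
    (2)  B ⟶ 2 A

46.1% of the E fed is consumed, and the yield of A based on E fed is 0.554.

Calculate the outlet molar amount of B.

Conversion of E: E consumed = 1ξ₁ = 0.461 × 321.2 → ξ₁ = 148.1 kmol.
Yield of A: 2ξ₂ / 321.2 = 0.554 → ξ₂ = 88.97 kmol.
Outlet amounts (n = n₀ + Σ ν·ξ):
  E: 321.2 − 1(148.1) = 173.1
  B: 0 + 1(148.1) − 1(88.97) = 59.1
  A: 0 + 2(88.97) = 177.9

59.1 kmol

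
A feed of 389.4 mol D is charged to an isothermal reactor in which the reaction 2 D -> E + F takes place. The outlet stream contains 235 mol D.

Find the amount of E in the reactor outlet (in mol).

For D: n = n₀ − 2ξ → 235 = 389.4 − 2ξ, giving ξ = 77.2 mol.
Outlet amounts (n = n₀ + ν ξ):
  D: 389.4 − 2(77.2) = 235
  E: 0 + 1(77.2) = 77.2
  F: 0 + 1(77.2) = 77.2

77.2 mol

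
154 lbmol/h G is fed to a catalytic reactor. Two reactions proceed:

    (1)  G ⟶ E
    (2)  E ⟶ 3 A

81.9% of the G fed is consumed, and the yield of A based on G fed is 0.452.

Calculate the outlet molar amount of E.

Conversion of G: G consumed = 1ξ₁ = 0.819 × 154 → ξ₁ = 126.1 lbmol/h.
Yield of A: 3ξ₂ / 154 = 0.452 → ξ₂ = 23.2 lbmol/h.
Outlet amounts (n = n₀ + Σ ν·ξ):
  G: 154 − 1(126.1) = 27.87
  E: 0 + 1(126.1) − 1(23.2) = 102.9
  A: 0 + 3(23.2) = 69.61

103 lbmol/h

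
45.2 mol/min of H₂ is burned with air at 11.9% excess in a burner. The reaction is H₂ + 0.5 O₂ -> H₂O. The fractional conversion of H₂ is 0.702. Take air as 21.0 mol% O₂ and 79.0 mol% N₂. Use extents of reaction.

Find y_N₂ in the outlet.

0.635

Stoichiometric O₂ = 0.5 × 45.2 = 22.6 mol/min; O₂ fed = 22.6 × 1.119 = 25.29 mol/min.
N₂ fed = 25.29 × 79/21 = 95.14 mol/min.
Fuel reacted = 0.702 × 45.2 → ξ = 31.73 mol/min.
Outlet (n = n₀ + ν ξ):
  H₂: 45.2 − 1(31.73) = 13.47
  O₂: 25.29 − 0.5(31.73) = 9.424
  N₂: 95.14 (inert)
  H₂O: 0 + 1(31.73) = 31.73
Total out = 149.8 mol/min; y_N₂ = 95.14 / 149.8 = 0.6353.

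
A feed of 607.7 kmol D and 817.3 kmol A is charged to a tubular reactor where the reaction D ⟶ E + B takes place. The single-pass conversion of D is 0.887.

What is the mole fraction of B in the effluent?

0.274

D reacted = 0.887 × 607.7 = 539 kmol; ν_D = −1, so ξ = 539/1 = 539 kmol.
Outlet amounts (n = n₀ + ν ξ):
  D: 607.7 − 1(539) = 68.67
  E: 0 + 1(539) = 539
  B: 0 + 1(539) = 539
  A: 817.3 (inert)
Total out = 1964 kmol; y_B = 539 / 1964 = 0.2745.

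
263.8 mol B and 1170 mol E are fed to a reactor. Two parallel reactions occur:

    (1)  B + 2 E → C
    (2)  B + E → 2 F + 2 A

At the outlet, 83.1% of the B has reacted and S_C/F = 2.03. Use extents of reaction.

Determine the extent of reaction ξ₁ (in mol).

ξ₁ = 176 mol

Conversion of B: B consumed = 0.831 × 263.8 = 219.2 mol = 1ξ₁ + 1ξ₂.
Selectivity: 1ξ₁ / (2ξ₂) = 2.03 → ξ₁ = 4.06 ξ₂.
Substitute: (1·4.06 + 1) ξ₂ = 219.2 → ξ₂ = 43.32 mol, ξ₁ = 175.9 mol.
Outlet amounts (n = n₀ + Σ ν·ξ):
  B: 263.8 − 1(175.9) − 1(43.32) = 44.58
  E: 1170 − 2(175.9) − 1(43.32) = 774.9
  C: 0 + 1(175.9) = 175.9
  F: 0 + 2(43.32) = 86.65
  A: 0 + 2(43.32) = 86.65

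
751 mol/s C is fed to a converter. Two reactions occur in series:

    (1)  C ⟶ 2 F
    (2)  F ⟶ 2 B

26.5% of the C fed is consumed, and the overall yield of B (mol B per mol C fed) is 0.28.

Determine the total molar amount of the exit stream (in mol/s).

Conversion of C: C consumed = 1ξ₁ = 0.265 × 751 → ξ₁ = 199 mol/s.
Yield of B: 2ξ₂ / 751 = 0.28 → ξ₂ = 105.1 mol/s.
Outlet amounts (n = n₀ + Σ ν·ξ):
  C: 751 − 1(199) = 552
  F: 0 + 2(199) − 1(105.1) = 292.9
  B: 0 + 2(105.1) = 210.3
Total out = 552 + 292.9 + 210.3 = 1055 mol/s.

1060 mol/s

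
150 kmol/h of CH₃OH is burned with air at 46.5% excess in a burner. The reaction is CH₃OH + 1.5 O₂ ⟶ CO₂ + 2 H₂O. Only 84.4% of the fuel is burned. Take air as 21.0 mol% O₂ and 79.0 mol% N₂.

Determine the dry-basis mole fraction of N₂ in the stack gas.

Stoichiometric O₂ = 1.5 × 150 = 225 kmol/h; O₂ fed = 225 × 1.465 = 329.6 kmol/h.
N₂ fed = 329.6 × 79/21 = 1240 kmol/h.
Fuel reacted = 0.844 × 150 → ξ = 126.6 kmol/h.
Outlet (n = n₀ + ν ξ):
  CH₃OH: 150 − 1(126.6) = 23.4
  O₂: 329.6 − 1.5(126.6) = 139.7
  N₂: 1240 (inert)
  CO₂: 0 + 1(126.6) = 126.6
  H₂O: 0 + 2(126.6) = 253.2
Dry total = 1530 kmol/h; y_N₂ (dry) = 1240 / 1530 = 0.8106.

0.811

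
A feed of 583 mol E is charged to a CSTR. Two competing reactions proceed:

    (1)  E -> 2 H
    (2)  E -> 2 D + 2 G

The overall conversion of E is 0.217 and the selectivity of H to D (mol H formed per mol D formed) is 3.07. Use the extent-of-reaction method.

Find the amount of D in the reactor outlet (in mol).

62.2 mol

Conversion of E: E consumed = 0.217 × 583 = 126.5 mol = 1ξ₁ + 1ξ₂.
Selectivity: 2ξ₁ / (2ξ₂) = 3.07 → ξ₁ = 3.07 ξ₂.
Substitute: (1·3.07 + 1) ξ₂ = 126.5 → ξ₂ = 31.08 mol, ξ₁ = 95.43 mol.
Outlet amounts (n = n₀ + Σ ν·ξ):
  E: 583 − 1(95.43) − 1(31.08) = 456.5
  H: 0 + 2(95.43) = 190.9
  D: 0 + 2(31.08) = 62.17
  G: 0 + 2(31.08) = 62.17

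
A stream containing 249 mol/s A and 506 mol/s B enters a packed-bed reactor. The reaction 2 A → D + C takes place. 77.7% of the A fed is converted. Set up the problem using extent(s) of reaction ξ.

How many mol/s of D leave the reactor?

A reacted = 0.777 × 249 = 193.5 mol/s; ν_A = −2, so ξ = 193.5/2 = 96.74 mol/s.
Outlet amounts (n = n₀ + ν ξ):
  A: 249 − 2(96.74) = 55.53
  D: 0 + 1(96.74) = 96.74
  C: 0 + 1(96.74) = 96.74
  B: 506 (inert)

96.7 mol/s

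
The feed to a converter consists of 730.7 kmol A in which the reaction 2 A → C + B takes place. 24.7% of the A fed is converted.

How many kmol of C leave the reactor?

90.2 kmol

A reacted = 0.247 × 730.7 = 180.5 kmol; ν_A = −2, so ξ = 180.5/2 = 90.24 kmol.
Outlet amounts (n = n₀ + ν ξ):
  A: 730.7 − 2(90.24) = 550.2
  C: 0 + 1(90.24) = 90.24
  B: 0 + 1(90.24) = 90.24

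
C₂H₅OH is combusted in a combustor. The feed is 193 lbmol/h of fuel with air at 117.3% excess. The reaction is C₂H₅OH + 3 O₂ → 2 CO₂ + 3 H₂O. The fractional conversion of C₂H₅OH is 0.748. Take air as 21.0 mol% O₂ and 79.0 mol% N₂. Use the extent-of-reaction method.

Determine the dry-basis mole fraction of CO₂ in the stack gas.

Stoichiometric O₂ = 3 × 193 = 579 lbmol/h; O₂ fed = 579 × 2.173 = 1258 lbmol/h.
N₂ fed = 1258 × 79/21 = 4733 lbmol/h.
Fuel reacted = 0.748 × 193 → ξ = 144.4 lbmol/h.
Outlet (n = n₀ + ν ξ):
  C₂H₅OH: 193 − 1(144.4) = 48.64
  O₂: 1258 − 3(144.4) = 825.1
  N₂: 4733 (inert)
  CO₂: 0 + 2(144.4) = 288.7
  H₂O: 0 + 3(144.4) = 433.1
Dry total = 5896 lbmol/h; y_CO₂ (dry) = 288.7 / 5896 = 0.04897.

0.049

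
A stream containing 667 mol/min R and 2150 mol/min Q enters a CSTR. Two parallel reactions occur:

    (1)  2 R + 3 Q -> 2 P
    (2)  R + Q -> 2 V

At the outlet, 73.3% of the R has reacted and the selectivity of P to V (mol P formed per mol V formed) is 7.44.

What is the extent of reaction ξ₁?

Conversion of R: R consumed = 0.733 × 667 = 488.9 mol/min = 2ξ₁ + 1ξ₂.
Selectivity: 2ξ₁ / (2ξ₂) = 7.44 → ξ₁ = 7.44 ξ₂.
Substitute: (2·7.44 + 1) ξ₂ = 488.9 → ξ₂ = 30.79 mol/min, ξ₁ = 229.1 mol/min.
Outlet amounts (n = n₀ + Σ ν·ξ):
  R: 667 − 2(229.1) − 1(30.79) = 178.1
  Q: 2150 − 3(229.1) − 1(30.79) = 1432
  P: 0 + 2(229.1) = 458.1
  V: 0 + 2(30.79) = 61.58

ξ₁ = 229 mol/min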